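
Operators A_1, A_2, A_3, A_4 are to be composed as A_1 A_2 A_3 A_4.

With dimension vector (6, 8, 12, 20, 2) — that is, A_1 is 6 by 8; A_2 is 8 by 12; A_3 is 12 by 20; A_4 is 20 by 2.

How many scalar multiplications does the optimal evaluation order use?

768

Adjacent pairs: A_1A_2 = 6·8·12 = 576; A_2A_3 = 8·12·20 = 1920; A_3A_4 = 12·20·2 = 480.
Length 3: A_1..A_3: k=1: 0+1920+6·8·20=2880; k=2: 576+0+6·12·20=2016 → min 2016 | A_2..A_4: k=2: 0+480+8·12·2=672; k=3: 1920+0+8·20·2=2240 → min 672.
Length 4: A_1..A_4: k=1: 0+672+6·8·2=768; k=2: 576+480+6·12·2=1200; k=3: 2016+0+6·20·2=2256 → min 768.
Optimal order: (A_1 (A_2 (A_3 A_4))) with cost 768.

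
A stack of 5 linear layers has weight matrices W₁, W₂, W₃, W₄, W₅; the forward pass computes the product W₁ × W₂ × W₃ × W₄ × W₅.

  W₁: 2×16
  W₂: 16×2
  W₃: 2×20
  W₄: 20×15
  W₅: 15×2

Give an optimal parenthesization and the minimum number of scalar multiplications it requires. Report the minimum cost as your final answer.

Adjacent pairs: W₁W₂ = 2·16·2 = 64; W₂W₃ = 16·2·20 = 640; W₃W₄ = 2·20·15 = 600; W₄W₅ = 20·15·2 = 600.
Length 3: W₁..W₃: k=1: 0+640+2·16·20=1280; k=2: 64+0+2·2·20=144 → min 144 | W₂..W₄: k=2: 0+600+16·2·15=1080; k=3: 640+0+16·20·15=5440 → min 1080 | W₃..W₅: k=3: 0+600+2·20·2=680; k=4: 600+0+2·15·2=660 → min 660.
Length 4: W₁..W₄: k=1: 0+1080+2·16·15=1560; k=2: 64+600+2·2·15=724; k=3: 144+0+2·20·15=744 → min 724 | W₂..W₅: k=2: 0+660+16·2·2=724; k=3: 640+600+16·20·2=1880; k=4: 1080+0+16·15·2=1560 → min 724.
Length 5: W₁..W₅: k=1: 0+724+2·16·2=788; k=2: 64+660+2·2·2=732; k=3: 144+600+2·20·2=824; k=4: 724+0+2·15·2=784 → min 732.
Optimal parenthesization: ((W₁ × W₂) × ((W₃ × W₄) × W₅)) with cost 732.

732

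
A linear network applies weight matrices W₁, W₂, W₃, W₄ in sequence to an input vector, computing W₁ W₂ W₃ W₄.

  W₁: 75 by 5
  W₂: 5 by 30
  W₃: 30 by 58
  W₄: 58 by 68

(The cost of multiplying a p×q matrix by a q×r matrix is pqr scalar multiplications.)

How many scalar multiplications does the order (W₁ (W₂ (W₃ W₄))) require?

(W₃ W₄): 30×58 by 58×68 → 30×68, cost 30·58·68 = 118320
(W₂ (W₃ W₄)): 5×30 by 30×68 → 5×68, cost 5·30·68 = 10200; cumulative 128520
(W₁ (W₂ (W₃ W₄))): 75×5 by 5×68 → 75×68, cost 75·5·68 = 25500; cumulative 154020
Total: 154020 scalar multiplications.

154020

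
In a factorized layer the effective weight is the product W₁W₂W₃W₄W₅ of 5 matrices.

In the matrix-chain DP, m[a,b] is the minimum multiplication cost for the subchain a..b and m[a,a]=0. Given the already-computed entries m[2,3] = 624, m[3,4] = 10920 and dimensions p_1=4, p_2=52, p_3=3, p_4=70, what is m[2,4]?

1464

m[2,4] = min over k∈[2,3] of m[2,k]+m[k+1,4]+p_{1}·p_k·p_{4}.
k=2: 0 + 10920 + 4·52·70 = 25480; k=3: 624 + 0 + 4·3·70 = 1464.
Minimum: 1464 at k=3.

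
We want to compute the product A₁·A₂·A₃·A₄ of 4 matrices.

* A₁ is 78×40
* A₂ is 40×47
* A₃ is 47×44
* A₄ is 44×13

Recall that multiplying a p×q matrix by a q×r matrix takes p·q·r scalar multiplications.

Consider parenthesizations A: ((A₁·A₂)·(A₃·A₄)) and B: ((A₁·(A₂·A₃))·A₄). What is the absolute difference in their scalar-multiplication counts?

43434

Order A = ((A₁·A₂)·(A₃·A₄)): (A₁·A₂): 78×40 by 40×47 → 78×47, cost 78·40·47 = 146640; (A₃·A₄): 47×44 by 44×13 → 47×13, cost 47·44·13 = 26884; ((A₁·A₂)·(A₃·A₄)): 78×47 by 47×13 → 78×13, cost 78·47·13 = 47658; cumulative 221182. Total 221182.
Order B = ((A₁·(A₂·A₃))·A₄): (A₂·A₃): 40×47 by 47×44 → 40×44, cost 40·47·44 = 82720; (A₁·(A₂·A₃)): 78×40 by 40×44 → 78×44, cost 78·40·44 = 137280; cumulative 220000; ((A₁·(A₂·A₃))·A₄): 78×44 by 44×13 → 78×13, cost 78·44·13 = 44616; cumulative 264616. Total 264616.
Difference: |221182 − 264616| = 43434.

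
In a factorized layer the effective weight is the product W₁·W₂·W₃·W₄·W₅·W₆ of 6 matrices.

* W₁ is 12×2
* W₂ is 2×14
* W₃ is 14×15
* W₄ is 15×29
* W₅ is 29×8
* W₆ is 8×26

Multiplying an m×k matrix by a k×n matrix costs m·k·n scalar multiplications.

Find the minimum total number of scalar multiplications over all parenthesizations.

Adjacent pairs: W₁W₂ = 12·2·14 = 336; W₂W₃ = 2·14·15 = 420; W₃W₄ = 14·15·29 = 6090; W₄W₅ = 15·29·8 = 3480; W₅W₆ = 29·8·26 = 6032.
Length 3: W₁..W₃: k=1: 0+420+12·2·15=780; k=2: 336+0+12·14·15=2856 → min 780 | W₂..W₄: k=2: 0+6090+2·14·29=6902; k=3: 420+0+2·15·29=1290 → min 1290 | W₃..W₅: k=3: 0+3480+14·15·8=5160; k=4: 6090+0+14·29·8=9338 → min 5160 | W₄..W₆: k=4: 0+6032+15·29·26=17342; k=5: 3480+0+15·8·26=6600 → min 6600.
Length 4: W₁..W₄: k=1: 0+1290+12·2·29=1986; k=2: 336+6090+12·14·29=11298; k=3: 780+0+12·15·29=6000 → min 1986 | W₂..W₅: k=2: 0+5160+2·14·8=5384; k=3: 420+3480+2·15·8=4140; k=4: 1290+0+2·29·8=1754 → min 1754 | W₃..W₆: k=3: 0+6600+14·15·26=12060; k=4: 6090+6032+14·29·26=22678; k=5: 5160+0+14·8·26=8072 → min 8072.
Length 5: W₁..W₅: k=1: 0+1754+12·2·8=1946; k=2: 336+5160+12·14·8=6840; k=3: 780+3480+12·15·8=5700; k=4: 1986+0+12·29·8=4770 → min 1946 | W₂..W₆: k=2: 0+8072+2·14·26=8800; k=3: 420+6600+2·15·26=7800; k=4: 1290+6032+2·29·26=8830; k=5: 1754+0+2·8·26=2170 → min 2170.
Length 6: W₁..W₆: k=1: 0+2170+12·2·26=2794; k=2: 336+8072+12·14·26=12776; k=3: 780+6600+12·15·26=12060; k=4: 1986+6032+12·29·26=17066; k=5: 1946+0+12·8·26=4442 → min 2794.
Optimal order: (W₁·((((W₂·W₃)·W₄)·W₅)·W₆)) with cost 2794.

2794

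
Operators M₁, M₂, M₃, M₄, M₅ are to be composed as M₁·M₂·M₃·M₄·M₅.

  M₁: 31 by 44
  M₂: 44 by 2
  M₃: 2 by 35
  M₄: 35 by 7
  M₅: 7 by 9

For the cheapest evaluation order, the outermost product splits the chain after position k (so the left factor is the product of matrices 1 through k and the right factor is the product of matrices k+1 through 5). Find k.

Adjacent pairs: M₁M₂ = 31·44·2 = 2728; M₂M₃ = 44·2·35 = 3080; M₃M₄ = 2·35·7 = 490; M₄M₅ = 35·7·9 = 2205.
Length 3: M₁..M₃: k=1: 0+3080+31·44·35=50820; k=2: 2728+0+31·2·35=4898 → min 4898 | M₂..M₄: k=2: 0+490+44·2·7=1106; k=3: 3080+0+44·35·7=13860 → min 1106 | M₃..M₅: k=3: 0+2205+2·35·9=2835; k=4: 490+0+2·7·9=616 → min 616.
Length 4: M₁..M₄: k=1: 0+1106+31·44·7=10654; k=2: 2728+490+31·2·7=3652; k=3: 4898+0+31·35·7=12493 → min 3652 | M₂..M₅: k=2: 0+616+44·2·9=1408; k=3: 3080+2205+44·35·9=19145; k=4: 1106+0+44·7·9=3878 → min 1408.
Top-level splits: k=1: (M₁..M₁)·(M₂..M₅) → 0+1408+31·44·9 = 13684; k=2: (M₁..M₂)·(M₃..M₅) → 2728+616+31·2·9 = 3902; k=3: (M₁..M₃)·(M₄..M₅) → 4898+2205+31·35·9 = 16868; k=4: (M₁..M₄)·(M₅..M₅) → 3652+0+31·7·9 = 5605.
Best split is after M₂, i.e. k = 2.

2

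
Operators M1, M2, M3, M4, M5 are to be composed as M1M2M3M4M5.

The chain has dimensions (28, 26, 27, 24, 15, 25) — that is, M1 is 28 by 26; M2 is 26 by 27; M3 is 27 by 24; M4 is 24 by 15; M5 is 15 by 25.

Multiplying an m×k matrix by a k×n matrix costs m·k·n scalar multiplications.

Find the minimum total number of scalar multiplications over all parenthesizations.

Adjacent pairs: M1M2 = 28·26·27 = 19656; M2M3 = 26·27·24 = 16848; M3M4 = 27·24·15 = 9720; M4M5 = 24·15·25 = 9000.
Length 3: M1..M3: k=1: 0+16848+28·26·24=34320; k=2: 19656+0+28·27·24=37800 → min 34320 | M2..M4: k=2: 0+9720+26·27·15=20250; k=3: 16848+0+26·24·15=26208 → min 20250 | M3..M5: k=3: 0+9000+27·24·25=25200; k=4: 9720+0+27·15·25=19845 → min 19845.
Length 4: M1..M4: k=1: 0+20250+28·26·15=31170; k=2: 19656+9720+28·27·15=40716; k=3: 34320+0+28·24·15=44400 → min 31170 | M2..M5: k=2: 0+19845+26·27·25=37395; k=3: 16848+9000+26·24·25=41448; k=4: 20250+0+26·15·25=30000 → min 30000.
Length 5: M1..M5: k=1: 0+30000+28·26·25=48200; k=2: 19656+19845+28·27·25=58401; k=3: 34320+9000+28·24·25=60120; k=4: 31170+0+28·15·25=41670 → min 41670.
Optimal order: ((M1(M2(M3M4)))M5) with cost 41670.

41670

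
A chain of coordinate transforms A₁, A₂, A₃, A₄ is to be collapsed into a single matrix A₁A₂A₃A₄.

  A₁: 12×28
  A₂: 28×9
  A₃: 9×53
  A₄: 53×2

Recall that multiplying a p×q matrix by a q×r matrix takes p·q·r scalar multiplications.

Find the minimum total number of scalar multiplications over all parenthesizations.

2130

Adjacent pairs: A₁A₂ = 12·28·9 = 3024; A₂A₃ = 28·9·53 = 13356; A₃A₄ = 9·53·2 = 954.
Length 3: A₁..A₃: k=1: 0+13356+12·28·53=31164; k=2: 3024+0+12·9·53=8748 → min 8748 | A₂..A₄: k=2: 0+954+28·9·2=1458; k=3: 13356+0+28·53·2=16324 → min 1458.
Length 4: A₁..A₄: k=1: 0+1458+12·28·2=2130; k=2: 3024+954+12·9·2=4194; k=3: 8748+0+12·53·2=10020 → min 2130.
Optimal order: (A₁(A₂(A₃A₄))) with cost 2130.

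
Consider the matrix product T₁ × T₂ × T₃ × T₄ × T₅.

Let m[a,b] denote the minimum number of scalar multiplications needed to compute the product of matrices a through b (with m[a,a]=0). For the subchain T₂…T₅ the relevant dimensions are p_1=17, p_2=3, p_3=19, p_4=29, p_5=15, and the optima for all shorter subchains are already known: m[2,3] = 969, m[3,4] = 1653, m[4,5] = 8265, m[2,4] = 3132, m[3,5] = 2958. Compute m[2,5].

3723

m[2,5] = min over k∈[2,4] of m[2,k]+m[k+1,5]+p_{1}·p_k·p_{5}.
k=2: 0 + 2958 + 17·3·15 = 3723; k=3: 969 + 8265 + 17·19·15 = 14079; k=4: 3132 + 0 + 17·29·15 = 10527.
Minimum: 3723 at k=2.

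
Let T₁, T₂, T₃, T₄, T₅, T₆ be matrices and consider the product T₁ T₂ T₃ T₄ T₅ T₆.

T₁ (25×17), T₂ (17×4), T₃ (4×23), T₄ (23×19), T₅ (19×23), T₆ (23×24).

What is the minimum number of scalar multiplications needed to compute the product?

9804

Adjacent pairs: T₁T₂ = 25·17·4 = 1700; T₂T₃ = 17·4·23 = 1564; T₃T₄ = 4·23·19 = 1748; T₄T₅ = 23·19·23 = 10051; T₅T₆ = 19·23·24 = 10488.
Length 3: T₁..T₃: k=1: 0+1564+25·17·23=11339; k=2: 1700+0+25·4·23=4000 → min 4000 | T₂..T₄: k=2: 0+1748+17·4·19=3040; k=3: 1564+0+17·23·19=8993 → min 3040 | T₃..T₅: k=3: 0+10051+4·23·23=12167; k=4: 1748+0+4·19·23=3496 → min 3496 | T₄..T₆: k=4: 0+10488+23·19·24=20976; k=5: 10051+0+23·23·24=22747 → min 20976.
Length 4: T₁..T₄: k=1: 0+3040+25·17·19=11115; k=2: 1700+1748+25·4·19=5348; k=3: 4000+0+25·23·19=14925 → min 5348 | T₂..T₅: k=2: 0+3496+17·4·23=5060; k=3: 1564+10051+17·23·23=20608; k=4: 3040+0+17·19·23=10469 → min 5060 | T₃..T₆: k=3: 0+20976+4·23·24=23184; k=4: 1748+10488+4·19·24=14060; k=5: 3496+0+4·23·24=5704 → min 5704.
Length 5: T₁..T₅: k=1: 0+5060+25·17·23=14835; k=2: 1700+3496+25·4·23=7496; k=3: 4000+10051+25·23·23=27276; k=4: 5348+0+25·19·23=16273 → min 7496 | T₂..T₆: k=2: 0+5704+17·4·24=7336; k=3: 1564+20976+17·23·24=31924; k=4: 3040+10488+17·19·24=21280; k=5: 5060+0+17·23·24=14444 → min 7336.
Length 6: T₁..T₆: k=1: 0+7336+25·17·24=17536; k=2: 1700+5704+25·4·24=9804; k=3: 4000+20976+25·23·24=38776; k=4: 5348+10488+25·19·24=27236; k=5: 7496+0+25·23·24=21296 → min 9804.
Optimal order: ((T₁ T₂) (((T₃ T₄) T₅) T₆)) with cost 9804.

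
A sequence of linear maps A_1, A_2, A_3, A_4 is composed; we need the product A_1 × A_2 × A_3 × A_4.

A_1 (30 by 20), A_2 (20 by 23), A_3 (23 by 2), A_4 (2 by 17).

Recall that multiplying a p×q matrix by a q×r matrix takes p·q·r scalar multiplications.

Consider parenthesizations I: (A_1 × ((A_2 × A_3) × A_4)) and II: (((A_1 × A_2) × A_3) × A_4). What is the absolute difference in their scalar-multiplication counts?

Order I = (A_1 × ((A_2 × A_3) × A_4)): (A_2 × A_3): 20×23 by 23×2 → 20×2, cost 20·23·2 = 920; ((A_2 × A_3) × A_4): 20×2 by 2×17 → 20×17, cost 20·2·17 = 680; cumulative 1600; (A_1 × ((A_2 × A_3) × A_4)): 30×20 by 20×17 → 30×17, cost 30·20·17 = 10200; cumulative 11800. Total 11800.
Order II = (((A_1 × A_2) × A_3) × A_4): (A_1 × A_2): 30×20 by 20×23 → 30×23, cost 30·20·23 = 13800; ((A_1 × A_2) × A_3): 30×23 by 23×2 → 30×2, cost 30·23·2 = 1380; cumulative 15180; (((A_1 × A_2) × A_3) × A_4): 30×2 by 2×17 → 30×17, cost 30·2·17 = 1020; cumulative 16200. Total 16200.
Difference: |11800 − 16200| = 4400.

4400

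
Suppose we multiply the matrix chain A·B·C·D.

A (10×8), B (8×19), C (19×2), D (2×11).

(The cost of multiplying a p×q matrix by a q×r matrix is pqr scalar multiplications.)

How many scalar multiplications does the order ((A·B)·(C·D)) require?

(A·B): 10×8 by 8×19 → 10×19, cost 10·8·19 = 1520
(C·D): 19×2 by 2×11 → 19×11, cost 19·2·11 = 418
((A·B)·(C·D)): 10×19 by 19×11 → 10×11, cost 10·19·11 = 2090; cumulative 4028
Total: 4028 scalar multiplications.

4028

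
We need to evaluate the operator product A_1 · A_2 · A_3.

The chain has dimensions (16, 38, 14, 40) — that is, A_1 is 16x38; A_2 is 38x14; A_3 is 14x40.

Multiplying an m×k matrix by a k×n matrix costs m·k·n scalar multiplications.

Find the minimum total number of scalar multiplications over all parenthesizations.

Order (A_1 · (A_2 · A_3)): (A_2 · A_3): 38×14 by 14×40 → 38×40, cost 38·14·40 = 21280; (A_1 · (A_2 · A_3)): 16×38 by 38×40 → 16×40, cost 16·38·40 = 24320; cumulative 45600. Total 45600.
Order ((A_1 · A_2) · A_3): (A_1 · A_2): 16×38 by 38×14 → 16×14, cost 16·38·14 = 8512; ((A_1 · A_2) · A_3): 16×14 by 14×40 → 16×40, cost 16·14·40 = 8960; cumulative 17472. Total 17472.
Minimum: 17472.

17472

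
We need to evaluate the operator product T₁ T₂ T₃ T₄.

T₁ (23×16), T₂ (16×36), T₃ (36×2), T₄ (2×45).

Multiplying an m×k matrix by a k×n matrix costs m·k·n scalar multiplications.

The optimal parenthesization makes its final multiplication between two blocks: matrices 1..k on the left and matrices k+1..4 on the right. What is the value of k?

Adjacent pairs: T₁T₂ = 23·16·36 = 13248; T₂T₃ = 16·36·2 = 1152; T₃T₄ = 36·2·45 = 3240.
Length 3: T₁..T₃: k=1: 0+1152+23·16·2=1888; k=2: 13248+0+23·36·2=14904 → min 1888 | T₂..T₄: k=2: 0+3240+16·36·45=29160; k=3: 1152+0+16·2·45=2592 → min 2592.
Top-level splits: k=1: (T₁..T₁)·(T₂..T₄) → 0+2592+23·16·45 = 19152; k=2: (T₁..T₂)·(T₃..T₄) → 13248+3240+23·36·45 = 53748; k=3: (T₁..T₃)·(T₄..T₄) → 1888+0+23·2·45 = 3958.
Best split is after T₃, i.e. k = 3.

3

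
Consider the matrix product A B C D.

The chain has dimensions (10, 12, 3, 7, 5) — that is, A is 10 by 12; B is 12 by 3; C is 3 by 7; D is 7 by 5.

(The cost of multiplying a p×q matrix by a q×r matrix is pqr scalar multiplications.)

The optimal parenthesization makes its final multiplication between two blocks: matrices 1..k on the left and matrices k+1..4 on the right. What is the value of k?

2

Adjacent pairs: AB = 10·12·3 = 360; BC = 12·3·7 = 252; CD = 3·7·5 = 105.
Length 3: A..C: k=1: 0+252+10·12·7=1092; k=2: 360+0+10·3·7=570 → min 570 | B..D: k=2: 0+105+12·3·5=285; k=3: 252+0+12·7·5=672 → min 285.
Top-level splits: k=1: (A..A)·(B..D) → 0+285+10·12·5 = 885; k=2: (A..B)·(C..D) → 360+105+10·3·5 = 615; k=3: (A..C)·(D..D) → 570+0+10·7·5 = 920.
Best split is after B, i.e. k = 2.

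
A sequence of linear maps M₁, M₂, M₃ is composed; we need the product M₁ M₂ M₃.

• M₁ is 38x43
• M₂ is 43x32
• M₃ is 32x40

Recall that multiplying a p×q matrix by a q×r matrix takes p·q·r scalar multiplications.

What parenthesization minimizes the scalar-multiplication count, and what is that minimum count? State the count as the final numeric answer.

(M₁ (M₂ M₃)): cost 120400.
((M₁ M₂) M₃): cost 100928.
Optimal: ((M₁ M₂) M₃) with cost 100928.

100928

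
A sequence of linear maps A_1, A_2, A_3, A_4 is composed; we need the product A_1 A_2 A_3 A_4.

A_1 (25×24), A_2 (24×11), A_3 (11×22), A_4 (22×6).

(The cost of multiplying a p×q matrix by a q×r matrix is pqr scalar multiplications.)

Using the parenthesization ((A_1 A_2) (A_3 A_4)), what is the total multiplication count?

9702

(A_1 A_2): 25×24 by 24×11 → 25×11, cost 25·24·11 = 6600
(A_3 A_4): 11×22 by 22×6 → 11×6, cost 11·22·6 = 1452
((A_1 A_2) (A_3 A_4)): 25×11 by 11×6 → 25×6, cost 25·11·6 = 1650; cumulative 9702
Total: 9702 scalar multiplications.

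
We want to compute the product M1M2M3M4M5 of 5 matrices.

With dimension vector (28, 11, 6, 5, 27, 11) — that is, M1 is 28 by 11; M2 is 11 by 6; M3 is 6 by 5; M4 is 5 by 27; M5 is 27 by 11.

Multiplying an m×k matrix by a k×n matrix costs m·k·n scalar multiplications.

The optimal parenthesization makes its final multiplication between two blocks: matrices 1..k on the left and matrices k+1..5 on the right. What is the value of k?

Adjacent pairs: M1M2 = 28·11·6 = 1848; M2M3 = 11·6·5 = 330; M3M4 = 6·5·27 = 810; M4M5 = 5·27·11 = 1485.
Length 3: M1..M3: k=1: 0+330+28·11·5=1870; k=2: 1848+0+28·6·5=2688 → min 1870 | M2..M4: k=2: 0+810+11·6·27=2592; k=3: 330+0+11·5·27=1815 → min 1815 | M3..M5: k=3: 0+1485+6·5·11=1815; k=4: 810+0+6·27·11=2592 → min 1815.
Length 4: M1..M4: k=1: 0+1815+28·11·27=10131; k=2: 1848+810+28·6·27=7194; k=3: 1870+0+28·5·27=5650 → min 5650 | M2..M5: k=2: 0+1815+11·6·11=2541; k=3: 330+1485+11·5·11=2420; k=4: 1815+0+11·27·11=5082 → min 2420.
Top-level splits: k=1: (M1..M1)·(M2..M5) → 0+2420+28·11·11 = 5808; k=2: (M1..M2)·(M3..M5) → 1848+1815+28·6·11 = 5511; k=3: (M1..M3)·(M4..M5) → 1870+1485+28·5·11 = 4895; k=4: (M1..M4)·(M5..M5) → 5650+0+28·27·11 = 13966.
Best split is after M3, i.e. k = 3.

3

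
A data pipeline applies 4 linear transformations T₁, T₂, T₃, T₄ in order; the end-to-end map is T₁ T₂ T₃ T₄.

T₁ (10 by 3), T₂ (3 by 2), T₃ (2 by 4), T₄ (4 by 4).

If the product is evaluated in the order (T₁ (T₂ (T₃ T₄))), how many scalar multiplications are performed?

(T₃ T₄): 2×4 by 4×4 → 2×4, cost 2·4·4 = 32
(T₂ (T₃ T₄)): 3×2 by 2×4 → 3×4, cost 3·2·4 = 24; cumulative 56
(T₁ (T₂ (T₃ T₄))): 10×3 by 3×4 → 10×4, cost 10·3·4 = 120; cumulative 176
Total: 176 scalar multiplications.

176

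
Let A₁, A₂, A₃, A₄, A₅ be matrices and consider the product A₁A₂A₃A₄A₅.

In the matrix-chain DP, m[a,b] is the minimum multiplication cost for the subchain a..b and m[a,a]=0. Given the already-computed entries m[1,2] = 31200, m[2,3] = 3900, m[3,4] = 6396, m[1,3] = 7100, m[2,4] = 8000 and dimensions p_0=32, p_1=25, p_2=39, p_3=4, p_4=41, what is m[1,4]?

12348

m[1,4] = min over k∈[1,3] of m[1,k]+m[k+1,4]+p_{0}·p_k·p_{4}.
k=1: 0 + 8000 + 32·25·41 = 40800; k=2: 31200 + 6396 + 32·39·41 = 88764; k=3: 7100 + 0 + 32·4·41 = 12348.
Minimum: 12348 at k=3.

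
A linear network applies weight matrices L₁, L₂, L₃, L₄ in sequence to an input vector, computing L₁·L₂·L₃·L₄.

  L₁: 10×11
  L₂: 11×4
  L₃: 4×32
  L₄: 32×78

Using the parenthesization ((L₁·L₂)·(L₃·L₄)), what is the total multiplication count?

(L₁·L₂): 10×11 by 11×4 → 10×4, cost 10·11·4 = 440
(L₃·L₄): 4×32 by 32×78 → 4×78, cost 4·32·78 = 9984
((L₁·L₂)·(L₃·L₄)): 10×4 by 4×78 → 10×78, cost 10·4·78 = 3120; cumulative 13544
Total: 13544 scalar multiplications.

13544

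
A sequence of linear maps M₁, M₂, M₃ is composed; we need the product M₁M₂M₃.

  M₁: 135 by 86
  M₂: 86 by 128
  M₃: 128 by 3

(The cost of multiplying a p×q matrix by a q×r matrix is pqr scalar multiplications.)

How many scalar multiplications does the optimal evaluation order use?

Order (M₁(M₂M₃)): (M₂M₃): 86×128 by 128×3 → 86×3, cost 86·128·3 = 33024; (M₁(M₂M₃)): 135×86 by 86×3 → 135×3, cost 135·86·3 = 34830; cumulative 67854. Total 67854.
Order ((M₁M₂)M₃): (M₁M₂): 135×86 by 86×128 → 135×128, cost 135·86·128 = 1486080; ((M₁M₂)M₃): 135×128 by 128×3 → 135×3, cost 135·128·3 = 51840; cumulative 1537920. Total 1537920.
Minimum: 67854.

67854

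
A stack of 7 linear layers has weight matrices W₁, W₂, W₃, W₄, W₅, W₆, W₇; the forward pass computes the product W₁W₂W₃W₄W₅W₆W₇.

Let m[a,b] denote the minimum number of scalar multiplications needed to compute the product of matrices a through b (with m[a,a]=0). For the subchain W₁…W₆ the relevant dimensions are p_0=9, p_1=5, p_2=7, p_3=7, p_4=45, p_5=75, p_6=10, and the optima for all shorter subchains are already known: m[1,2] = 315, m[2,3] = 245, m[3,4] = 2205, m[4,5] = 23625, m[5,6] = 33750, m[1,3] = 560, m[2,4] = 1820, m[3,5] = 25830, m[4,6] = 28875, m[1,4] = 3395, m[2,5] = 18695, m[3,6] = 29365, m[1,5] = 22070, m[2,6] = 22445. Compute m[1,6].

22895

m[1,6] = min over k∈[1,5] of m[1,k]+m[k+1,6]+p_{0}·p_k·p_{6}.
k=1: 0 + 22445 + 9·5·10 = 22895; k=2: 315 + 29365 + 9·7·10 = 30310; k=3: 560 + 28875 + 9·7·10 = 30065; k=4: 3395 + 33750 + 9·45·10 = 41195; k=5: 22070 + 0 + 9·75·10 = 28820.
Minimum: 22895 at k=1.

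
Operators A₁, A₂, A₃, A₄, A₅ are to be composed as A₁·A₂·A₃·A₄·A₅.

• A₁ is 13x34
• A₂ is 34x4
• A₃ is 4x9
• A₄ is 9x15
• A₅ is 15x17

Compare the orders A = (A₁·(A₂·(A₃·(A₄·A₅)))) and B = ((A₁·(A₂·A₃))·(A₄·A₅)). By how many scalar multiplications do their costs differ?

Order A = (A₁·(A₂·(A₃·(A₄·A₅)))): (A₄·A₅): 9×15 by 15×17 → 9×17, cost 9·15·17 = 2295; (A₃·(A₄·A₅)): 4×9 by 9×17 → 4×17, cost 4·9·17 = 612; cumulative 2907; (A₂·(A₃·(A₄·A₅))): 34×4 by 4×17 → 34×17, cost 34·4·17 = 2312; cumulative 5219; (A₁·(A₂·(A₃·(A₄·A₅)))): 13×34 by 34×17 → 13×17, cost 13·34·17 = 7514; cumulative 12733. Total 12733.
Order B = ((A₁·(A₂·A₃))·(A₄·A₅)): (A₂·A₃): 34×4 by 4×9 → 34×9, cost 34·4·9 = 1224; (A₁·(A₂·A₃)): 13×34 by 34×9 → 13×9, cost 13·34·9 = 3978; cumulative 5202; (A₄·A₅): 9×15 by 15×17 → 9×17, cost 9·15·17 = 2295; ((A₁·(A₂·A₃))·(A₄·A₅)): 13×9 by 9×17 → 13×17, cost 13·9·17 = 1989; cumulative 9486. Total 9486.
Difference: |12733 − 9486| = 3247.

3247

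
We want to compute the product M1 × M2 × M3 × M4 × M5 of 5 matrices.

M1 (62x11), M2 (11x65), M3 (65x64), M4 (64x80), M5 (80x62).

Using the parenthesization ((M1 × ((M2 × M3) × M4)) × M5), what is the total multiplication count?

464160

(M2 × M3): 11×65 by 65×64 → 11×64, cost 11·65·64 = 45760
((M2 × M3) × M4): 11×64 by 64×80 → 11×80, cost 11·64·80 = 56320; cumulative 102080
(M1 × ((M2 × M3) × M4)): 62×11 by 11×80 → 62×80, cost 62·11·80 = 54560; cumulative 156640
((M1 × ((M2 × M3) × M4)) × M5): 62×80 by 80×62 → 62×62, cost 62·80·62 = 307520; cumulative 464160
Total: 464160 scalar multiplications.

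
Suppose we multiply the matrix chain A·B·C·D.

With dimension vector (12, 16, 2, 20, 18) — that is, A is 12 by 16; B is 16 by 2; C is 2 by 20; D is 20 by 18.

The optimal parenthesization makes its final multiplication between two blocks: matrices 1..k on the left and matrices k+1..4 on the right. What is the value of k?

2

Adjacent pairs: AB = 12·16·2 = 384; BC = 16·2·20 = 640; CD = 2·20·18 = 720.
Length 3: A..C: k=1: 0+640+12·16·20=4480; k=2: 384+0+12·2·20=864 → min 864 | B..D: k=2: 0+720+16·2·18=1296; k=3: 640+0+16·20·18=6400 → min 1296.
Top-level splits: k=1: (A..A)·(B..D) → 0+1296+12·16·18 = 4752; k=2: (A..B)·(C..D) → 384+720+12·2·18 = 1536; k=3: (A..C)·(D..D) → 864+0+12·20·18 = 5184.
Best split is after B, i.e. k = 2.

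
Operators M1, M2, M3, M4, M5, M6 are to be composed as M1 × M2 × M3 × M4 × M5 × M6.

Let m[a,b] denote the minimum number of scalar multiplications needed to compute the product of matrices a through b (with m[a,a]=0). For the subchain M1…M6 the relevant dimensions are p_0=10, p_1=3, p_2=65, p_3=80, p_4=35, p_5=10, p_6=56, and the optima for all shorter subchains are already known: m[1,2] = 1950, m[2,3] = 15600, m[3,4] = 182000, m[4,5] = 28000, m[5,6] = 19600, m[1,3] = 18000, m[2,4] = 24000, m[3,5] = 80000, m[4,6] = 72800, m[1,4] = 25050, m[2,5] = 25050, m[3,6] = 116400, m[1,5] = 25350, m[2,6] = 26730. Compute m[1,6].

28410

m[1,6] = min over k∈[1,5] of m[1,k]+m[k+1,6]+p_{0}·p_k·p_{6}.
k=1: 0 + 26730 + 10·3·56 = 28410; k=2: 1950 + 116400 + 10·65·56 = 154750; k=3: 18000 + 72800 + 10·80·56 = 135600; k=4: 25050 + 19600 + 10·35·56 = 64250; k=5: 25350 + 0 + 10·10·56 = 30950.
Minimum: 28410 at k=1.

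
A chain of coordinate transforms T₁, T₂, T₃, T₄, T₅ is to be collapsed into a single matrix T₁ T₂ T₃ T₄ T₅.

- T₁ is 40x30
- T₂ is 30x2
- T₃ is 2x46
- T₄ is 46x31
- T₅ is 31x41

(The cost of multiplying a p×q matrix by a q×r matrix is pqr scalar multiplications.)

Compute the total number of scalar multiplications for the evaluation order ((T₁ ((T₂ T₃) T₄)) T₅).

133580

(T₂ T₃): 30×2 by 2×46 → 30×46, cost 30·2·46 = 2760
((T₂ T₃) T₄): 30×46 by 46×31 → 30×31, cost 30·46·31 = 42780; cumulative 45540
(T₁ ((T₂ T₃) T₄)): 40×30 by 30×31 → 40×31, cost 40·30·31 = 37200; cumulative 82740
((T₁ ((T₂ T₃) T₄)) T₅): 40×31 by 31×41 → 40×41, cost 40·31·41 = 50840; cumulative 133580
Total: 133580 scalar multiplications.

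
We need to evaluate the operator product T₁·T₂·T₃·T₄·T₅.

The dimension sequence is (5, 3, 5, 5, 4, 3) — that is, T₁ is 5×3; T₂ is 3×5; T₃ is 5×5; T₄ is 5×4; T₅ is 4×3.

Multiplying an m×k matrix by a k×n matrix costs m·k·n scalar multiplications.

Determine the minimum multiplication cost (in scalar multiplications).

Adjacent pairs: T₁T₂ = 5·3·5 = 75; T₂T₃ = 3·5·5 = 75; T₃T₄ = 5·5·4 = 100; T₄T₅ = 5·4·3 = 60.
Length 3: T₁..T₃: k=1: 0+75+5·3·5=150; k=2: 75+0+5·5·5=200 → min 150 | T₂..T₄: k=2: 0+100+3·5·4=160; k=3: 75+0+3·5·4=135 → min 135 | T₃..T₅: k=3: 0+60+5·5·3=135; k=4: 100+0+5·4·3=160 → min 135.
Length 4: T₁..T₄: k=1: 0+135+5·3·4=195; k=2: 75+100+5·5·4=275; k=3: 150+0+5·5·4=250 → min 195 | T₂..T₅: k=2: 0+135+3·5·3=180; k=3: 75+60+3·5·3=180; k=4: 135+0+3·4·3=171 → min 171.
Length 5: T₁..T₅: k=1: 0+171+5·3·3=216; k=2: 75+135+5·5·3=285; k=3: 150+60+5·5·3=285; k=4: 195+0+5·4·3=255 → min 216.
Optimal order: (T₁·(((T₂·T₃)·T₄)·T₅)) with cost 216.

216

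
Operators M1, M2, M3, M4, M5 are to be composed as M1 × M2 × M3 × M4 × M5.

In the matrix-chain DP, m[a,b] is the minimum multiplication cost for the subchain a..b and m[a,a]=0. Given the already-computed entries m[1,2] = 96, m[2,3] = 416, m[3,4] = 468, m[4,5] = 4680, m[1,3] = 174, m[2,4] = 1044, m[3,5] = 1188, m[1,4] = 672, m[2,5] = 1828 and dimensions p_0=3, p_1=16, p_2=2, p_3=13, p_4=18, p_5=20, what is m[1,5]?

1404

m[1,5] = min over k∈[1,4] of m[1,k]+m[k+1,5]+p_{0}·p_k·p_{5}.
k=1: 0 + 1828 + 3·16·20 = 2788; k=2: 96 + 1188 + 3·2·20 = 1404; k=3: 174 + 4680 + 3·13·20 = 5634; k=4: 672 + 0 + 3·18·20 = 1752.
Minimum: 1404 at k=2.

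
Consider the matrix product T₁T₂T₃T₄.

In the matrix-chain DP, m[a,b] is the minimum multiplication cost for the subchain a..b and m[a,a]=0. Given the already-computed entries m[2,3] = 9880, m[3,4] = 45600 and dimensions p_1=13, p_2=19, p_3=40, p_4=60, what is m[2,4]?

m[2,4] = min over k∈[2,3] of m[2,k]+m[k+1,4]+p_{1}·p_k·p_{4}.
k=2: 0 + 45600 + 13·19·60 = 60420; k=3: 9880 + 0 + 13·40·60 = 41080.
Minimum: 41080 at k=3.

41080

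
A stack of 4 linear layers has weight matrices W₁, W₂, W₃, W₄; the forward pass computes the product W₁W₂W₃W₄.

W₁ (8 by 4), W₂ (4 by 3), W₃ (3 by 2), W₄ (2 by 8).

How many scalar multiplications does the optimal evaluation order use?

Adjacent pairs: W₁W₂ = 8·4·3 = 96; W₂W₃ = 4·3·2 = 24; W₃W₄ = 3·2·8 = 48.
Length 3: W₁..W₃: k=1: 0+24+8·4·2=88; k=2: 96+0+8·3·2=144 → min 88 | W₂..W₄: k=2: 0+48+4·3·8=144; k=3: 24+0+4·2·8=88 → min 88.
Length 4: W₁..W₄: k=1: 0+88+8·4·8=344; k=2: 96+48+8·3·8=336; k=3: 88+0+8·2·8=216 → min 216.
Optimal order: ((W₁(W₂W₃))W₄) with cost 216.

216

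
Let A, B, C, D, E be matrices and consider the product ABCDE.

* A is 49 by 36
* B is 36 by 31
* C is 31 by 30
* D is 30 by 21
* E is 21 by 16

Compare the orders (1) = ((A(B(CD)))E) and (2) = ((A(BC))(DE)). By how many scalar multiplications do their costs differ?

Order (1) = ((A(B(CD)))E): (CD): 31×30 by 30×21 → 31×21, cost 31·30·21 = 19530; (B(CD)): 36×31 by 31×21 → 36×21, cost 36·31·21 = 23436; cumulative 42966; (A(B(CD))): 49×36 by 36×21 → 49×21, cost 49·36·21 = 37044; cumulative 80010; ((A(B(CD)))E): 49×21 by 21×16 → 49×16, cost 49·21·16 = 16464; cumulative 96474. Total 96474.
Order (2) = ((A(BC))(DE)): (BC): 36×31 by 31×30 → 36×30, cost 36·31·30 = 33480; (A(BC)): 49×36 by 36×30 → 49×30, cost 49·36·30 = 52920; cumulative 86400; (DE): 30×21 by 21×16 → 30×16, cost 30·21·16 = 10080; ((A(BC))(DE)): 49×30 by 30×16 → 49×16, cost 49·30·16 = 23520; cumulative 120000. Total 120000.
Difference: |96474 − 120000| = 23526.

23526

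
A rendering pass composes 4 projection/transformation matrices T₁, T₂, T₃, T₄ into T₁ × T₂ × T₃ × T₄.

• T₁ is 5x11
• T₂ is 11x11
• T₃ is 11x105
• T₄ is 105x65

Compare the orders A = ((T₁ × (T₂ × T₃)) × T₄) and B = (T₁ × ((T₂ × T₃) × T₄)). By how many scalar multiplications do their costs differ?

38750

Order A = ((T₁ × (T₂ × T₃)) × T₄): (T₂ × T₃): 11×11 by 11×105 → 11×105, cost 11·11·105 = 12705; (T₁ × (T₂ × T₃)): 5×11 by 11×105 → 5×105, cost 5·11·105 = 5775; cumulative 18480; ((T₁ × (T₂ × T₃)) × T₄): 5×105 by 105×65 → 5×65, cost 5·105·65 = 34125; cumulative 52605. Total 52605.
Order B = (T₁ × ((T₂ × T₃) × T₄)): (T₂ × T₃): 11×11 by 11×105 → 11×105, cost 11·11·105 = 12705; ((T₂ × T₃) × T₄): 11×105 by 105×65 → 11×65, cost 11·105·65 = 75075; cumulative 87780; (T₁ × ((T₂ × T₃) × T₄)): 5×11 by 11×65 → 5×65, cost 5·11·65 = 3575; cumulative 91355. Total 91355.
Difference: |52605 − 91355| = 38750.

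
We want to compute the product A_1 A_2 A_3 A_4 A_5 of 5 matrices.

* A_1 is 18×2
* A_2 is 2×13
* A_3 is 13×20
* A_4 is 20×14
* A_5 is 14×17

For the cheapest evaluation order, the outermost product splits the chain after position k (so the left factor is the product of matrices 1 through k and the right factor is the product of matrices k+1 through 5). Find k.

1

Adjacent pairs: A_1A_2 = 18·2·13 = 468; A_2A_3 = 2·13·20 = 520; A_3A_4 = 13·20·14 = 3640; A_4A_5 = 20·14·17 = 4760.
Length 3: A_1..A_3: k=1: 0+520+18·2·20=1240; k=2: 468+0+18·13·20=5148 → min 1240 | A_2..A_4: k=2: 0+3640+2·13·14=4004; k=3: 520+0+2·20·14=1080 → min 1080 | A_3..A_5: k=3: 0+4760+13·20·17=9180; k=4: 3640+0+13·14·17=6734 → min 6734.
Length 4: A_1..A_4: k=1: 0+1080+18·2·14=1584; k=2: 468+3640+18·13·14=7384; k=3: 1240+0+18·20·14=6280 → min 1584 | A_2..A_5: k=2: 0+6734+2·13·17=7176; k=3: 520+4760+2·20·17=5960; k=4: 1080+0+2·14·17=1556 → min 1556.
Top-level splits: k=1: (A_1..A_1)·(A_2..A_5) → 0+1556+18·2·17 = 2168; k=2: (A_1..A_2)·(A_3..A_5) → 468+6734+18·13·17 = 11180; k=3: (A_1..A_3)·(A_4..A_5) → 1240+4760+18·20·17 = 12120; k=4: (A_1..A_4)·(A_5..A_5) → 1584+0+18·14·17 = 5868.
Best split is after A_1, i.e. k = 1.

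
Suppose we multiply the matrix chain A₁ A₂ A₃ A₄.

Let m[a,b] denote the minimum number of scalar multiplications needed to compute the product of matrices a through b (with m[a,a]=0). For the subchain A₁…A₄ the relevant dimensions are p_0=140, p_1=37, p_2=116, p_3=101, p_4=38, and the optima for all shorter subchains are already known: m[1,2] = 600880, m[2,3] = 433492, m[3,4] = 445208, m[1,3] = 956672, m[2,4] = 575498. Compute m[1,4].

m[1,4] = min over k∈[1,3] of m[1,k]+m[k+1,4]+p_{0}·p_k·p_{4}.
k=1: 0 + 575498 + 140·37·38 = 772338; k=2: 600880 + 445208 + 140·116·38 = 1663208; k=3: 956672 + 0 + 140·101·38 = 1493992.
Minimum: 772338 at k=1.

772338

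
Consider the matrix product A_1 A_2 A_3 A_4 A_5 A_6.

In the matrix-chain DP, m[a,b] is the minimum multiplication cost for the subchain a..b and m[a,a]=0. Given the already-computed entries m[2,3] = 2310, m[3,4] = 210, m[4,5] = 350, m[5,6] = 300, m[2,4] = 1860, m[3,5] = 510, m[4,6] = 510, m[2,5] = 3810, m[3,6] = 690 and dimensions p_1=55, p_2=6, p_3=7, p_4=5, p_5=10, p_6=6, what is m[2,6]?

2670

m[2,6] = min over k∈[2,5] of m[2,k]+m[k+1,6]+p_{1}·p_k·p_{6}.
k=2: 0 + 690 + 55·6·6 = 2670; k=3: 2310 + 510 + 55·7·6 = 5130; k=4: 1860 + 300 + 55·5·6 = 3810; k=5: 3810 + 0 + 55·10·6 = 7110.
Minimum: 2670 at k=2.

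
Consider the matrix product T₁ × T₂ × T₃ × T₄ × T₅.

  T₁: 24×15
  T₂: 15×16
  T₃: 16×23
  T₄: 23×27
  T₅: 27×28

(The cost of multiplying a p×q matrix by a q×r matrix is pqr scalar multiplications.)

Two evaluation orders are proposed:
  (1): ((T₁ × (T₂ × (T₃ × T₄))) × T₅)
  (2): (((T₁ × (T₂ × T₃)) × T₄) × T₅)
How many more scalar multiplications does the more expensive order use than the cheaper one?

Order (1) = ((T₁ × (T₂ × (T₃ × T₄))) × T₅): (T₃ × T₄): 16×23 by 23×27 → 16×27, cost 16·23·27 = 9936; (T₂ × (T₃ × T₄)): 15×16 by 16×27 → 15×27, cost 15·16·27 = 6480; cumulative 16416; (T₁ × (T₂ × (T₃ × T₄))): 24×15 by 15×27 → 24×27, cost 24·15·27 = 9720; cumulative 26136; ((T₁ × (T₂ × (T₃ × T₄))) × T₅): 24×27 by 27×28 → 24×28, cost 24·27·28 = 18144; cumulative 44280. Total 44280.
Order (2) = (((T₁ × (T₂ × T₃)) × T₄) × T₅): (T₂ × T₃): 15×16 by 16×23 → 15×23, cost 15·16·23 = 5520; (T₁ × (T₂ × T₃)): 24×15 by 15×23 → 24×23, cost 24·15·23 = 8280; cumulative 13800; ((T₁ × (T₂ × T₃)) × T₄): 24×23 by 23×27 → 24×27, cost 24·23·27 = 14904; cumulative 28704; (((T₁ × (T₂ × T₃)) × T₄) × T₅): 24×27 by 27×28 → 24×28, cost 24·27·28 = 18144; cumulative 46848. Total 46848.
Difference: |44280 − 46848| = 2568.

2568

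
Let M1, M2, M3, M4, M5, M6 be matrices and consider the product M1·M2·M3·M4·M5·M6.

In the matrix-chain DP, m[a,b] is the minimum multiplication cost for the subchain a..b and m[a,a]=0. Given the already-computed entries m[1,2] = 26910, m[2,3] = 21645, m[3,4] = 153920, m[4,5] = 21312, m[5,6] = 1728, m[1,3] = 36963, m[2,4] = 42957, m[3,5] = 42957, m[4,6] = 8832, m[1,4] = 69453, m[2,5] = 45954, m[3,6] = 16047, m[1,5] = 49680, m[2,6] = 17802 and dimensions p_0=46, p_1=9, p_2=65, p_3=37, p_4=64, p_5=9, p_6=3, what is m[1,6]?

19044

m[1,6] = min over k∈[1,5] of m[1,k]+m[k+1,6]+p_{0}·p_k·p_{6}.
k=1: 0 + 17802 + 46·9·3 = 19044; k=2: 26910 + 16047 + 46·65·3 = 51927; k=3: 36963 + 8832 + 46·37·3 = 50901; k=4: 69453 + 1728 + 46·64·3 = 80013; k=5: 49680 + 0 + 46·9·3 = 50922.
Minimum: 19044 at k=1.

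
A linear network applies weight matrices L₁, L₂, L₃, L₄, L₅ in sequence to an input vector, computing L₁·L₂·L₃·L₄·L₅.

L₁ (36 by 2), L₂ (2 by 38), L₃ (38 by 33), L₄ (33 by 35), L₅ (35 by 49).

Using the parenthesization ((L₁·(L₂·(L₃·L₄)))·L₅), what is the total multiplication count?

(L₃·L₄): 38×33 by 33×35 → 38×35, cost 38·33·35 = 43890
(L₂·(L₃·L₄)): 2×38 by 38×35 → 2×35, cost 2·38·35 = 2660; cumulative 46550
(L₁·(L₂·(L₃·L₄))): 36×2 by 2×35 → 36×35, cost 36·2·35 = 2520; cumulative 49070
((L₁·(L₂·(L₃·L₄)))·L₅): 36×35 by 35×49 → 36×49, cost 36·35·49 = 61740; cumulative 110810
Total: 110810 scalar multiplications.

110810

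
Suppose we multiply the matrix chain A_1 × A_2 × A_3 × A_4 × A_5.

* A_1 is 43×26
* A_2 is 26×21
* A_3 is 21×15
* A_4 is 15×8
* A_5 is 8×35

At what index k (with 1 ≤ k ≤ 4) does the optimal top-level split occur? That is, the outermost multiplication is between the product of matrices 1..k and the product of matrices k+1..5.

4

Adjacent pairs: A_1A_2 = 43·26·21 = 23478; A_2A_3 = 26·21·15 = 8190; A_3A_4 = 21·15·8 = 2520; A_4A_5 = 15·8·35 = 4200.
Length 3: A_1..A_3: k=1: 0+8190+43·26·15=24960; k=2: 23478+0+43·21·15=37023 → min 24960 | A_2..A_4: k=2: 0+2520+26·21·8=6888; k=3: 8190+0+26·15·8=11310 → min 6888 | A_3..A_5: k=3: 0+4200+21·15·35=15225; k=4: 2520+0+21·8·35=8400 → min 8400.
Length 4: A_1..A_4: k=1: 0+6888+43·26·8=15832; k=2: 23478+2520+43·21·8=33222; k=3: 24960+0+43·15·8=30120 → min 15832 | A_2..A_5: k=2: 0+8400+26·21·35=27510; k=3: 8190+4200+26·15·35=26040; k=4: 6888+0+26·8·35=14168 → min 14168.
Top-level splits: k=1: (A_1..A_1)·(A_2..A_5) → 0+14168+43·26·35 = 53298; k=2: (A_1..A_2)·(A_3..A_5) → 23478+8400+43·21·35 = 63483; k=3: (A_1..A_3)·(A_4..A_5) → 24960+4200+43·15·35 = 51735; k=4: (A_1..A_4)·(A_5..A_5) → 15832+0+43·8·35 = 27872.
Best split is after A_4, i.e. k = 4.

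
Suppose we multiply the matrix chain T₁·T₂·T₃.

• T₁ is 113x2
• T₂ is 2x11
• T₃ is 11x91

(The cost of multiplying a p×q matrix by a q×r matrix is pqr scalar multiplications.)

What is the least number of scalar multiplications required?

Order (T₁·(T₂·T₃)): (T₂·T₃): 2×11 by 11×91 → 2×91, cost 2·11·91 = 2002; (T₁·(T₂·T₃)): 113×2 by 2×91 → 113×91, cost 113·2·91 = 20566; cumulative 22568. Total 22568.
Order ((T₁·T₂)·T₃): (T₁·T₂): 113×2 by 2×11 → 113×11, cost 113·2·11 = 2486; ((T₁·T₂)·T₃): 113×11 by 11×91 → 113×91, cost 113·11·91 = 113113; cumulative 115599. Total 115599.
Minimum: 22568.

22568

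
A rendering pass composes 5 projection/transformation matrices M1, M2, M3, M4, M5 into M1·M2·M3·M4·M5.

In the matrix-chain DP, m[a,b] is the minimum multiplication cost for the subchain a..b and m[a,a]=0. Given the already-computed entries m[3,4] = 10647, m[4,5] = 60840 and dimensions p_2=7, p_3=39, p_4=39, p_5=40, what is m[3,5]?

21567

m[3,5] = min over k∈[3,4] of m[3,k]+m[k+1,5]+p_{2}·p_k·p_{5}.
k=3: 0 + 60840 + 7·39·40 = 71760; k=4: 10647 + 0 + 7·39·40 = 21567.
Minimum: 21567 at k=4.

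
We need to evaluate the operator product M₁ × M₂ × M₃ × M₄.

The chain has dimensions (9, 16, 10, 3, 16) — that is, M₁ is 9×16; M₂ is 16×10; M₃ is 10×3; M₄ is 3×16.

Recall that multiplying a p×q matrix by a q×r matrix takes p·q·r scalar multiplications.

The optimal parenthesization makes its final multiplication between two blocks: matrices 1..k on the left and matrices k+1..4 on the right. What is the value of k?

3

Adjacent pairs: M₁M₂ = 9·16·10 = 1440; M₂M₃ = 16·10·3 = 480; M₃M₄ = 10·3·16 = 480.
Length 3: M₁..M₃: k=1: 0+480+9·16·3=912; k=2: 1440+0+9·10·3=1710 → min 912 | M₂..M₄: k=2: 0+480+16·10·16=3040; k=3: 480+0+16·3·16=1248 → min 1248.
Top-level splits: k=1: (M₁..M₁)·(M₂..M₄) → 0+1248+9·16·16 = 3552; k=2: (M₁..M₂)·(M₃..M₄) → 1440+480+9·10·16 = 3360; k=3: (M₁..M₃)·(M₄..M₄) → 912+0+9·3·16 = 1344.
Best split is after M₃, i.e. k = 3.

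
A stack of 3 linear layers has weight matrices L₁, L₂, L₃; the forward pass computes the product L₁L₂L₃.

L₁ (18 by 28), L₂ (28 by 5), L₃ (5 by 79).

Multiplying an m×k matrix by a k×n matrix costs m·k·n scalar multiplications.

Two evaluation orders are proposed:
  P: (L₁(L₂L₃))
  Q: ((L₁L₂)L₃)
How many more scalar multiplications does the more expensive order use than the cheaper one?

41246

Order P = (L₁(L₂L₃)): (L₂L₃): 28×5 by 5×79 → 28×79, cost 28·5·79 = 11060; (L₁(L₂L₃)): 18×28 by 28×79 → 18×79, cost 18·28·79 = 39816; cumulative 50876. Total 50876.
Order Q = ((L₁L₂)L₃): (L₁L₂): 18×28 by 28×5 → 18×5, cost 18·28·5 = 2520; ((L₁L₂)L₃): 18×5 by 5×79 → 18×79, cost 18·5·79 = 7110; cumulative 9630. Total 9630.
Difference: |50876 − 9630| = 41246.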